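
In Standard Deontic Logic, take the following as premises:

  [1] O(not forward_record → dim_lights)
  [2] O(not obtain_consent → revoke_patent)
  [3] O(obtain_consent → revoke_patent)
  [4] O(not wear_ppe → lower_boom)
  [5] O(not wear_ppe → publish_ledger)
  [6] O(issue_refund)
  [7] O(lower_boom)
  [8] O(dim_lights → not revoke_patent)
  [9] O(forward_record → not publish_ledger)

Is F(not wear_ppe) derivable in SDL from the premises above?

Premises 3 and 2 are O(obtain_consent → revoke_patent) and O(not obtain_consent → revoke_patent); every ideal world satisfies obtain_consent or not obtain_consent, so in either case revoke_patent holds — hence O(revoke_patent).
Premise 8 is O(dim_lights → not revoke_patent); contrapositively O(revoke_patent → not dim_lights). Since O(revoke_patent) holds, K gives O(not dim_lights).
Premise 1, O(not forward_record → dim_lights), contraposes to O(not dim_lights → forward_record); with O(not dim_lights) we get O(forward_record).
Premise 9 is O(forward_record → not publish_ledger); since O(forward_record), deontic closure gives O(not publish_ledger).
Premise 5 is O(not wear_ppe → publish_ledger); contrapositively O(not publish_ledger → wear_ppe). Since O(not publish_ledger) holds, K gives O(wear_ppe).
Premises 4, 6, 7 do not contribute to this derivation.
So O(wear_ppe) holds, i.e. F(not wear_ppe). The claim follows.

Yes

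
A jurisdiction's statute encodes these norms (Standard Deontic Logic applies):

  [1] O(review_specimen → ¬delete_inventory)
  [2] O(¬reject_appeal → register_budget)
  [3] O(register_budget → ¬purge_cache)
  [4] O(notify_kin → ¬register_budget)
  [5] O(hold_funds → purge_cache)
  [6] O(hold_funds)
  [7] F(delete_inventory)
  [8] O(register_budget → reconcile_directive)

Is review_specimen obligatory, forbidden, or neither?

Neither

Premise 1 is O(review_specimen → ¬delete_inventory); even if O(¬delete_inventory) held, inferring O(review_specimen) would be affirming the consequent — invalid.
No premise or chain of K-axiom applications forces O(review_specimen), and none forces O(¬review_specimen). So review_specimen is neither obligatory nor forbidden under these norms.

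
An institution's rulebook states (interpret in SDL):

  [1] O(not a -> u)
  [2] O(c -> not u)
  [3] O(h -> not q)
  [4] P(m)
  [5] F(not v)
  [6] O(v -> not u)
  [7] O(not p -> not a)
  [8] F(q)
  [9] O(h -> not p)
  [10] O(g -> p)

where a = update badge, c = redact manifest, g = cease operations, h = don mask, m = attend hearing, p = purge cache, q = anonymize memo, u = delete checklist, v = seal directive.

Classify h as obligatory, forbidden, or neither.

Forbidden

Premise 5, F(not v), is equivalent to O(v).
Premise 6 is O(v -> not u); since O(v), deontic closure gives O(not u).
Premise 1, O(not a -> u), contraposes to O(not u -> a); with O(not u) we get O(a).
Premise 7 is O(not p -> not a); contrapositively O(a -> p). Since O(a) holds, K gives O(p).
The contrapositive of premise 9 (O(h -> not p)) is O(p -> not h), and O(p) is already established, so O(not h).
Premises 2, 3, 4, 8, 10 do not contribute to this derivation.
Thus O(not h), which is F(h): h is forbidden.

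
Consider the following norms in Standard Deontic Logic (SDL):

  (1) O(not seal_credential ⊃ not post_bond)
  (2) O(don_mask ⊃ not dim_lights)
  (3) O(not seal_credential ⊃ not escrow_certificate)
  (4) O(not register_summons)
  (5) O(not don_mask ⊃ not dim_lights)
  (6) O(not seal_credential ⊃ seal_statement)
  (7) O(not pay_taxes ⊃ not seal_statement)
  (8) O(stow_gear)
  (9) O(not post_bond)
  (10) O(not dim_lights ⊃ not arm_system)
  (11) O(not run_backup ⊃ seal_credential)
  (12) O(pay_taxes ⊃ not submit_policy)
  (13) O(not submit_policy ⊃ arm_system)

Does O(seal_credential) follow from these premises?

By case analysis on not don_mask: premise 5 gives O(not don_mask ⊃ not dim_lights) and premise 2 gives O(don_mask ⊃ not dim_lights), so O(not dim_lights) either way.
From O(not dim_lights) and premise 10, O(not dim_lights ⊃ not arm_system), we obtain O(not arm_system).
The contrapositive of premise 13 (O(not submit_policy ⊃ arm_system)) is O(not arm_system ⊃ submit_policy), and O(not arm_system) is already established, so O(submit_policy).
The contrapositive of premise 12 (O(pay_taxes ⊃ not submit_policy)) is O(submit_policy ⊃ not pay_taxes), and O(submit_policy) is already established, so O(not pay_taxes).
With premise 7, O(not pay_taxes ⊃ not seal_statement), the K-axiom yields O(not seal_statement).
Premise 6 is O(not seal_credential ⊃ seal_statement); contrapositively O(not seal_statement ⊃ seal_credential). Since O(not seal_statement) holds, K gives O(seal_credential).
Premises 1, 3, 4, 8, 9, 11 do not contribute to this derivation.
So O(seal_credential) follows.

Yes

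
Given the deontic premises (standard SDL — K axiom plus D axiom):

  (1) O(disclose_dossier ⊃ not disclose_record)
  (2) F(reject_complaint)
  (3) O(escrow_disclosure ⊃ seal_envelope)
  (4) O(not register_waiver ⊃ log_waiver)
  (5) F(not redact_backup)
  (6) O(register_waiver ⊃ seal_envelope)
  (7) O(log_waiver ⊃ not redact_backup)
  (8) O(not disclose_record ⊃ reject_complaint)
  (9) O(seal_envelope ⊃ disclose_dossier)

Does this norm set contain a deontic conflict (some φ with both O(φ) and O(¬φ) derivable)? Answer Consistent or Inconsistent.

Inconsistent

Premise 5 is F(not redact_backup), i.e. O(redact_backup).
The contrapositive of premise 7 (O(log_waiver ⊃ not redact_backup)) is O(redact_backup ⊃ not log_waiver), and O(redact_backup) is already established, so O(not log_waiver).
Premise 4 is O(not register_waiver ⊃ log_waiver); contrapositively O(not log_waiver ⊃ register_waiver). Since O(not log_waiver) holds, K gives O(register_waiver).
Applying K to premise 6 (O(register_waiver ⊃ seal_envelope)) and O(register_waiver) yields O(seal_envelope).
Premise 9 is O(seal_envelope ⊃ disclose_dossier); since O(seal_envelope), deontic closure gives O(disclose_dossier).
From O(disclose_dossier) and premise 1, O(disclose_dossier ⊃ not disclose_record), we obtain O(not disclose_record).
Premise 8 is O(not disclose_record ⊃ reject_complaint); since O(not disclose_record), deontic closure gives O(reject_complaint).
Yet premise 2 is F(reject_complaint), i.e. O(not reject_complaint).
We now have both O(reject_complaint) and O(not reject_complaint) — reject_complaint is simultaneously obligatory and forbidden, violating the D-axiom.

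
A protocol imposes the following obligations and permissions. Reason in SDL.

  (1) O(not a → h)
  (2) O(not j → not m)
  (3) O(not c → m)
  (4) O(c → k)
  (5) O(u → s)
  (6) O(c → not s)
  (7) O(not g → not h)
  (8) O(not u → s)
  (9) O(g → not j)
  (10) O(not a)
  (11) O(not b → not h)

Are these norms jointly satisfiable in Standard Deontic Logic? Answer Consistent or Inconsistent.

Inconsistent

Premises 8 and 5 cover both cases: O(not u → s) and O(u → s). Since not u ∨ u is a tautology, O(s) follows.
Premise 6, O(c → not s), contraposes to O(s → not c); with O(s) we get O(not c).
From O(not c) and premise 3, O(not c → m), we obtain O(m).
Premise 2, O(not j → not m), contraposes to O(m → j); with O(m) we get O(j).
Premise 9 is O(g → not j); contrapositively O(j → not g). Since O(j) holds, K gives O(not g).
With premise 7, O(not g → not h), the K-axiom yields O(not h).
The contrapositive of premise 1 (O(not a → h)) is O(not h → a), and O(not h) is already established, so O(a).
But premise 10 directly asserts O(not a).
We now have both O(a) and O(not a) — a is simultaneously obligatory and forbidden, violating the D-axiom.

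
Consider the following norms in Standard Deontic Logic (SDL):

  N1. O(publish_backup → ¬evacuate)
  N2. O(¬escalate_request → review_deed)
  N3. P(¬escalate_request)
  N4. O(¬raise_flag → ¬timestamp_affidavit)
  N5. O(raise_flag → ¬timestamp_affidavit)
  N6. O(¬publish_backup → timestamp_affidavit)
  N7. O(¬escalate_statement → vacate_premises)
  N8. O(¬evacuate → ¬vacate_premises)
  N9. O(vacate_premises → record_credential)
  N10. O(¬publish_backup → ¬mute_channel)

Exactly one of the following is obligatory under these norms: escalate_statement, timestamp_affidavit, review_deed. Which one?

Premises 4 and 5 are O(¬raise_flag → ¬timestamp_affidavit) and O(raise_flag → ¬timestamp_affidavit); every ideal world satisfies ¬raise_flag or raise_flag, so in either case ¬timestamp_affidavit holds — hence O(¬timestamp_affidavit).
Premise 6, O(¬publish_backup → timestamp_affidavit), contraposes to O(¬timestamp_affidavit → publish_backup); with O(¬timestamp_affidavit) we get O(publish_backup).
With premise 1, O(publish_backup → ¬evacuate), the K-axiom yields O(¬evacuate).
Premise 8 is O(¬evacuate → ¬vacate_premises); since O(¬evacuate), deontic closure gives O(¬vacate_premises).
Premise 7, O(¬escalate_statement → vacate_premises), contraposes to O(¬vacate_premises → escalate_statement); with O(¬vacate_premises) we get O(escalate_statement).
So O(escalate_statement) holds — escalate_statement is obligatory. None of the other listed options is made obligatory by any chain of premises.

escalate_statement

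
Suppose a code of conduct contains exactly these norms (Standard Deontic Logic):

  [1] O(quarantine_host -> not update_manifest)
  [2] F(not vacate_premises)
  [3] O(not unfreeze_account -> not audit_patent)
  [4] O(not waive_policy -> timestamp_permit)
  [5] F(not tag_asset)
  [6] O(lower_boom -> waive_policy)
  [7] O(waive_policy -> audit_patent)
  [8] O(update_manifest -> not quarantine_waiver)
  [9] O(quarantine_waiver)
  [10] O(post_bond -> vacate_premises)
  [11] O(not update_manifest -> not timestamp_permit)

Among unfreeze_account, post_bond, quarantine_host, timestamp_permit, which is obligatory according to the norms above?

unfreeze_account

Premise 9 gives O(quarantine_waiver).
Premise 8, O(update_manifest -> not quarantine_waiver), contraposes to O(quarantine_waiver -> not update_manifest); with O(quarantine_waiver) we get O(not update_manifest).
Applying K to premise 11 (O(not update_manifest -> not timestamp_permit)) and O(not update_manifest) yields O(not timestamp_permit).
Premise 4 is O(not waive_policy -> timestamp_permit); contrapositively O(not timestamp_permit -> waive_policy). Since O(not timestamp_permit) holds, K gives O(waive_policy).
Premise 7 is O(waive_policy -> audit_patent); since O(waive_policy), deontic closure gives O(audit_patent).
Premise 3 is O(not unfreeze_account -> not audit_patent); contrapositively O(audit_patent -> unfreeze_account). Since O(audit_patent) holds, K gives O(unfreeze_account).
So O(unfreeze_account) holds — unfreeze_account is obligatory. None of the other listed options is made obligatory by any chain of premises.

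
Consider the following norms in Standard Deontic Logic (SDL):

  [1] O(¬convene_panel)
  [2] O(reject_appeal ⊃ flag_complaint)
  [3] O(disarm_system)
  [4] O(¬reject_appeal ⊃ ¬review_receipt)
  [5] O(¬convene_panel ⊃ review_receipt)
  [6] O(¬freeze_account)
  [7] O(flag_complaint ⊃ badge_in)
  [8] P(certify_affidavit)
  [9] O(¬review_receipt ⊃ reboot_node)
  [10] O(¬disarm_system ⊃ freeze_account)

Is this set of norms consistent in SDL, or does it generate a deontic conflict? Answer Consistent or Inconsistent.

Consistent

Premise 10 is O(¬disarm_system ⊃ freeze_account), but O(¬disarm_system) is not derivable from the premises, so it does not yield O(freeze_account).
So O(freeze_account) is not derivable, and the apparent clash with O(¬freeze_account) does not arise.
A world satisfying every obligation exists (e.g. badge_in=true, certify_affidavit=false, convene_panel=false, disarm_system=true, flag_complaint=true, freeze_account=false, reboot_node=false, reject_appeal=true, review_receipt=true); no atom is both obligatory and forbidden, so the set is consistent.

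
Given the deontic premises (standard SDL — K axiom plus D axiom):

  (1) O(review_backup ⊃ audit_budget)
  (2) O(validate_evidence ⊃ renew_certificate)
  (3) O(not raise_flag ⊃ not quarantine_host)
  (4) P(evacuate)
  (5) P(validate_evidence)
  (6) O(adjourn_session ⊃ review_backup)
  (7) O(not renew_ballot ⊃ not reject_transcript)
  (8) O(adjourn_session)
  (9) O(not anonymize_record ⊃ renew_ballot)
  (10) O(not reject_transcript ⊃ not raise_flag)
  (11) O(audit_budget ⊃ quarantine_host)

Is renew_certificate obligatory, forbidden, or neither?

Neither

Premise 2 is O(validate_evidence ⊃ renew_certificate), but O(validate_evidence) is not derivable from the premises (the permission P(validate_evidence) asserts only not O(not validate_evidence), not O(validate_evidence)), so it does not yield O(renew_certificate).
No premise or chain of K-axiom applications forces O(renew_certificate), and none forces O(not renew_certificate). So renew_certificate is neither obligatory nor forbidden under these norms.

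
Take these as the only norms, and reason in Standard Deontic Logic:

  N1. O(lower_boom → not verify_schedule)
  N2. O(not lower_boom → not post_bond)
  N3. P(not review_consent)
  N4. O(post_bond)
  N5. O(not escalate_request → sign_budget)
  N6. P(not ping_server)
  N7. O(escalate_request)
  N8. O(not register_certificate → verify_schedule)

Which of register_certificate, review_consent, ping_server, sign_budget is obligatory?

Premise 4 states O(post_bond) outright.
The contrapositive of premise 2 (O(not lower_boom → not post_bond)) is O(post_bond → lower_boom), and O(post_bond) is already established, so O(lower_boom).
With premise 1, O(lower_boom → not verify_schedule), the K-axiom yields O(not verify_schedule).
Premise 8 is O(not register_certificate → verify_schedule); contrapositively O(not verify_schedule → register_certificate). Since O(not verify_schedule) holds, K gives O(register_certificate).
So O(register_certificate) holds — register_certificate is obligatory. None of the other listed options is made obligatory by any chain of premises.

register_certificate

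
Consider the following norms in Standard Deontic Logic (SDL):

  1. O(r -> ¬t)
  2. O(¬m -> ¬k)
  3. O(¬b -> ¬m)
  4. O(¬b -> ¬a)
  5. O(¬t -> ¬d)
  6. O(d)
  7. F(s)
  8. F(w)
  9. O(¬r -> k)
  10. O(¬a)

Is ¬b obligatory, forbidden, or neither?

Forbidden

Premise 6 states O(d) outright.
Premise 5, O(¬t -> ¬d), contraposes to O(d -> t); with O(d) we get O(t).
Premise 1 is O(r -> ¬t); contrapositively O(t -> ¬r). Since O(t) holds, K gives O(¬r).
With premise 9, O(¬r -> k), the K-axiom yields O(k).
The contrapositive of premise 2 (O(¬m -> ¬k)) is O(k -> m), and O(k) is already established, so O(m).
Premise 3 is O(¬b -> ¬m); contrapositively O(m -> b). Since O(m) holds, K gives O(b).
Premises 4, 7, 8, 10 do not contribute to this derivation.
Thus O(b), which is F(¬b): ¬b is forbidden.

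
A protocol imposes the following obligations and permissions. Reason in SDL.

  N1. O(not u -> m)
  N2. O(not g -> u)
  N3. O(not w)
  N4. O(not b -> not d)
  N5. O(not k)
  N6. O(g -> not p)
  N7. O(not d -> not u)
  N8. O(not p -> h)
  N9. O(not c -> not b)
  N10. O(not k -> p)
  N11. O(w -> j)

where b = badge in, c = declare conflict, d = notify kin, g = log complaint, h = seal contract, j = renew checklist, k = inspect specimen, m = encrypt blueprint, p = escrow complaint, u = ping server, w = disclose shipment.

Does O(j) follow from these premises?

Premise 11 is O(w -> j), but O(w) is not derivable from the premises, so it does not yield O(j).
No other premise forces O(j). An ideal world satisfying every premise can still have j false, so O(j) is not derivable.

No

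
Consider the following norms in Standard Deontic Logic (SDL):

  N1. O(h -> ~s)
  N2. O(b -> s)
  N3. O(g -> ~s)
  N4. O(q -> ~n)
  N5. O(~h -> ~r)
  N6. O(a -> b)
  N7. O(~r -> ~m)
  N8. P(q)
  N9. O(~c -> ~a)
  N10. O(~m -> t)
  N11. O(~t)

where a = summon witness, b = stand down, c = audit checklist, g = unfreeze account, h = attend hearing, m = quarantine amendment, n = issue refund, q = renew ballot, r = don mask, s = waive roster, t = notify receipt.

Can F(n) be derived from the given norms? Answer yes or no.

No

Premise 4 is O(q -> ~n), but O(q) is not derivable from the premises (the permission P(q) asserts only ~O(~q), not O(q)), so it does not yield O(~n).
No other premise forces O(~n). An ideal world satisfying every premise can still have n true, so F(n) is not derivable.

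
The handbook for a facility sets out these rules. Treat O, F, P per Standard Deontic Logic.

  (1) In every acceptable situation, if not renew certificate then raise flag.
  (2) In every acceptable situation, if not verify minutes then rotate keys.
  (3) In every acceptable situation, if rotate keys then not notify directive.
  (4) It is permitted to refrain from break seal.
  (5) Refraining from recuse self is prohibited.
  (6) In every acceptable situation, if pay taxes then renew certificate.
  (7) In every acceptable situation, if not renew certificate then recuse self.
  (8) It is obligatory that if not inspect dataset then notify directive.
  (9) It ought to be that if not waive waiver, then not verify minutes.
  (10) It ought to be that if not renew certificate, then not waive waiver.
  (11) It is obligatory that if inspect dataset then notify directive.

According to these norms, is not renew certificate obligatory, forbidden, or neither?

Premises 11 and 8 are O(inspect_dataset → notify_directive) and O(¬inspect_dataset → notify_directive); every ideal world satisfies inspect_dataset or ¬inspect_dataset, so in either case notify_directive holds — hence O(notify_directive).
Premise 3 is O(rotate_keys → ¬notify_directive); contrapositively O(notify_directive → ¬rotate_keys). Since O(notify_directive) holds, K gives O(¬rotate_keys).
Premise 2 is O(¬verify_minutes → rotate_keys); contrapositively O(¬rotate_keys → verify_minutes). Since O(¬rotate_keys) holds, K gives O(verify_minutes).
Premise 9, O(¬waive_waiver → ¬verify_minutes), contraposes to O(verify_minutes → waive_waiver); with O(verify_minutes) we get O(waive_waiver).
Premise 10 is O(¬renew_certificate → ¬waive_waiver); contrapositively O(waive_waiver → renew_certificate). Since O(waive_waiver) holds, K gives O(renew_certificate).
Premises 1, 4, 5, 6, 7 do not contribute to this derivation.
Thus O(renew_certificate), which is F(¬renew_certificate): ¬renew_certificate is forbidden.

Forbidden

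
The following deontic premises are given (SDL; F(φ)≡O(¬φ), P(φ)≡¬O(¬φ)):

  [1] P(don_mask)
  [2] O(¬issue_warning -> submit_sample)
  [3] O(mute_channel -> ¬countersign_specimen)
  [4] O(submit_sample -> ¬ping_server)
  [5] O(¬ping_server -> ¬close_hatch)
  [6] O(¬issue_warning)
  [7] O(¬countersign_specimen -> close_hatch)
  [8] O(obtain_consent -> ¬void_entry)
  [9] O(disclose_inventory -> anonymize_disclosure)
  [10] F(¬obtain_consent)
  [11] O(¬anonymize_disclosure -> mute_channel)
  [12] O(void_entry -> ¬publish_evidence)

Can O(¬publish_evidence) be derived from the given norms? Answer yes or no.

Premise 12 is O(void_entry -> ¬publish_evidence), but O(void_entry) is not derivable from the premises, so it does not yield O(¬publish_evidence).
No other premise forces O(¬publish_evidence). An ideal world satisfying every premise can still have ¬publish_evidence false, so O(¬publish_evidence) is not derivable.

No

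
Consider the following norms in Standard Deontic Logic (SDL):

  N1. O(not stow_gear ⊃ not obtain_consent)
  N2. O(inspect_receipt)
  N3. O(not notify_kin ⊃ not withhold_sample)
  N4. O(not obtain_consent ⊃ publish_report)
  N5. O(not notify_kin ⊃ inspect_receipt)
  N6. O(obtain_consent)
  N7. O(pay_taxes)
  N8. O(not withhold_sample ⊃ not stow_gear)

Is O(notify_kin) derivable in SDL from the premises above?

Yes

Premise 6 states O(obtain_consent) outright.
Premise 1, O(not stow_gear ⊃ not obtain_consent), contraposes to O(obtain_consent ⊃ stow_gear); with O(obtain_consent) we get O(stow_gear).
The contrapositive of premise 8 (O(not withhold_sample ⊃ not stow_gear)) is O(stow_gear ⊃ withhold_sample), and O(stow_gear) is already established, so O(withhold_sample).
The contrapositive of premise 3 (O(not notify_kin ⊃ not withhold_sample)) is O(withhold_sample ⊃ notify_kin), and O(withhold_sample) is already established, so O(notify_kin).
Premises 2, 4, 5, 7 do not contribute to this derivation.
So O(notify_kin) follows.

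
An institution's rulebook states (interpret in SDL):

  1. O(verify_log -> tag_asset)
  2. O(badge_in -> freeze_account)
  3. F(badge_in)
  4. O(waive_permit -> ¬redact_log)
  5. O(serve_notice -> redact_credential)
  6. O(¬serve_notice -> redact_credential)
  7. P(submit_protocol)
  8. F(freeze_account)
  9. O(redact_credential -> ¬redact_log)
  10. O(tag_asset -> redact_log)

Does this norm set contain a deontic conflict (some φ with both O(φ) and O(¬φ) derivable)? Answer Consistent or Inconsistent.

Premise 2 is O(badge_in -> freeze_account), but O(badge_in) is not derivable from the premises, so it does not yield O(freeze_account).
So O(freeze_account) is not derivable, and the apparent clash with O(¬freeze_account) does not arise.
A world satisfying every obligation exists (e.g. badge_in=false, freeze_account=false, redact_credential=true, redact_log=false, serve_notice=false, submit_protocol=false, tag_asset=false, verify_log=false, waive_permit=false); no atom is both obligatory and forbidden, so the set is consistent.

Consistent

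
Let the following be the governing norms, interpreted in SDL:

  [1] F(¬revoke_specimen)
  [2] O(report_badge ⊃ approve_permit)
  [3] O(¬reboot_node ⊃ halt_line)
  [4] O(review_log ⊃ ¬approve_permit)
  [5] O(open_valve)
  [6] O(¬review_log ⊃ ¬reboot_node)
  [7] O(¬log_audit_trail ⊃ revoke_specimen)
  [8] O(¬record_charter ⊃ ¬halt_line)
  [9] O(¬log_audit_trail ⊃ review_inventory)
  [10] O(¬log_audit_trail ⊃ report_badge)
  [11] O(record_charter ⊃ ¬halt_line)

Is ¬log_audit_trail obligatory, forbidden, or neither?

Premises 8 and 11 are O(¬record_charter ⊃ ¬halt_line) and O(record_charter ⊃ ¬halt_line); every ideal world satisfies ¬record_charter or record_charter, so in either case ¬halt_line holds — hence O(¬halt_line).
The contrapositive of premise 3 (O(¬reboot_node ⊃ halt_line)) is O(¬halt_line ⊃ reboot_node), and O(¬halt_line) is already established, so O(reboot_node).
The contrapositive of premise 6 (O(¬review_log ⊃ ¬reboot_node)) is O(reboot_node ⊃ review_log), and O(reboot_node) is already established, so O(review_log).
Applying K to premise 4 (O(review_log ⊃ ¬approve_permit)) and O(review_log) yields O(¬approve_permit).
Premise 2, O(report_badge ⊃ approve_permit), contraposes to O(¬approve_permit ⊃ ¬report_badge); with O(¬approve_permit) we get O(¬report_badge).
Premise 10, O(¬log_audit_trail ⊃ report_badge), contraposes to O(¬report_badge ⊃ log_audit_trail); with O(¬report_badge) we get O(log_audit_trail).
Premises 1, 5, 7, 9 do not contribute to this derivation.
Thus O(log_audit_trail), which is F(¬log_audit_trail): ¬log_audit_trail is forbidden.

Forbidden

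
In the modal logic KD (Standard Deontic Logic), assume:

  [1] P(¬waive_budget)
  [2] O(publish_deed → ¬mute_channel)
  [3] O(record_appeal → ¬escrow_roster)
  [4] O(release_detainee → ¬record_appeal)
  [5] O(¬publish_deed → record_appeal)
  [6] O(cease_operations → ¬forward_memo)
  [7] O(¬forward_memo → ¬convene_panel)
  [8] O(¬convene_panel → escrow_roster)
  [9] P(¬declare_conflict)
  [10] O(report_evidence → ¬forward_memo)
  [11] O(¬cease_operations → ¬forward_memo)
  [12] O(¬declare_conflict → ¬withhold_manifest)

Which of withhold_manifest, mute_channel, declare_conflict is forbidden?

Premises 11 and 6 are O(¬cease_operations → ¬forward_memo) and O(cease_operations → ¬forward_memo); every ideal world satisfies ¬cease_operations or cease_operations, so in either case ¬forward_memo holds — hence O(¬forward_memo).
From O(¬forward_memo) and premise 7, O(¬forward_memo → ¬convene_panel), we obtain O(¬convene_panel).
Applying K to premise 8 (O(¬convene_panel → escrow_roster)) and O(¬convene_panel) yields O(escrow_roster).
The contrapositive of premise 3 (O(record_appeal → ¬escrow_roster)) is O(escrow_roster → ¬record_appeal), and O(escrow_roster) is already established, so O(¬record_appeal).
The contrapositive of premise 5 (O(¬publish_deed → record_appeal)) is O(¬record_appeal → publish_deed), and O(¬record_appeal) is already established, so O(publish_deed).
With premise 2, O(publish_deed → ¬mute_channel), the K-axiom yields O(¬mute_channel).
So O(¬mute_channel) holds, i.e. mute_channel is forbidden. None of the other listed options is forbidden under the premises.

mute_channel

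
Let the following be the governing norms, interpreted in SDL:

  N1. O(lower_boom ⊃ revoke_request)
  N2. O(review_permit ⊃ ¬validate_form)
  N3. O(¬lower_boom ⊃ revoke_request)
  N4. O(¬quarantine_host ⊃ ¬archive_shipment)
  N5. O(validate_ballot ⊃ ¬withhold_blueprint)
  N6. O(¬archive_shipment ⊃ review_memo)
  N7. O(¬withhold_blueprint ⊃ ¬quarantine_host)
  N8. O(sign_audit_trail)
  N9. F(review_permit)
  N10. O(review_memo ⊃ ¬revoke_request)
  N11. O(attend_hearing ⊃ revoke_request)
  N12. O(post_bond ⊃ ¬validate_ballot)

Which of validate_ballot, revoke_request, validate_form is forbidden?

By case analysis on lower_boom: premise 1 gives O(lower_boom ⊃ revoke_request) and premise 3 gives O(¬lower_boom ⊃ revoke_request), so O(revoke_request) either way.
The contrapositive of premise 10 (O(review_memo ⊃ ¬revoke_request)) is O(revoke_request ⊃ ¬review_memo), and O(revoke_request) is already established, so O(¬review_memo).
Premise 6, O(¬archive_shipment ⊃ review_memo), contraposes to O(¬review_memo ⊃ archive_shipment); with O(¬review_memo) we get O(archive_shipment).
Premise 4, O(¬quarantine_host ⊃ ¬archive_shipment), contraposes to O(archive_shipment ⊃ quarantine_host); with O(archive_shipment) we get O(quarantine_host).
The contrapositive of premise 7 (O(¬withhold_blueprint ⊃ ¬quarantine_host)) is O(quarantine_host ⊃ withhold_blueprint), and O(quarantine_host) is already established, so O(withhold_blueprint).
The contrapositive of premise 5 (O(validate_ballot ⊃ ¬withhold_blueprint)) is O(withhold_blueprint ⊃ ¬validate_ballot), and O(withhold_blueprint) is already established, so O(¬validate_ballot).
So O(¬validate_ballot) holds, i.e. validate_ballot is forbidden. None of the other listed options is forbidden under the premises.

validate_ballot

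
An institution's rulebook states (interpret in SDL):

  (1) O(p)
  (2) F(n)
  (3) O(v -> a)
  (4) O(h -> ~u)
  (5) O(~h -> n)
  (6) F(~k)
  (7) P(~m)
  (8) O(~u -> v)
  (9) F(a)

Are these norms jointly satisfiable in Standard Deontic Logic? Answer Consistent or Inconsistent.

Premise 9 is F(a), i.e. O(~a).
Premise 3 is O(v -> a); contrapositively O(~a -> ~v). Since O(~a) holds, K gives O(~v).
Premise 8, O(~u -> v), contraposes to O(~v -> u); with O(~v) we get O(u).
The contrapositive of premise 4 (O(h -> ~u)) is O(u -> ~h), and O(u) is already established, so O(~h).
From O(~h) and premise 5, O(~h -> n), we obtain O(n).
However, F(n) at premise 2 amounts to O(~n).
We now have both O(n) and O(~n) — n is simultaneously obligatory and forbidden, violating the D-axiom.

Inconsistent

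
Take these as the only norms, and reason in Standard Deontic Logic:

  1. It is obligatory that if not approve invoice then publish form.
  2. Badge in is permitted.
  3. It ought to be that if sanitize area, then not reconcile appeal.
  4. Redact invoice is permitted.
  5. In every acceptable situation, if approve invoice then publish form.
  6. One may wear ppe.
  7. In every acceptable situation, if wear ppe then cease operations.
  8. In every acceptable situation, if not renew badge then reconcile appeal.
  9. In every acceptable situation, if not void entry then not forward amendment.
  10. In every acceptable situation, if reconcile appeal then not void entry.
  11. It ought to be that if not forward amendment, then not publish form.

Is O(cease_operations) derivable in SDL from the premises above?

Premise 7 is O(wear_ppe → cease_operations), but O(wear_ppe) is not derivable from the premises (the permission P(wear_ppe) asserts only ¬O(¬wear_ppe), not O(wear_ppe)), so it does not yield O(cease_operations).
No other premise forces O(cease_operations). An ideal world satisfying every premise can still have cease_operations false, so O(cease_operations) is not derivable.

No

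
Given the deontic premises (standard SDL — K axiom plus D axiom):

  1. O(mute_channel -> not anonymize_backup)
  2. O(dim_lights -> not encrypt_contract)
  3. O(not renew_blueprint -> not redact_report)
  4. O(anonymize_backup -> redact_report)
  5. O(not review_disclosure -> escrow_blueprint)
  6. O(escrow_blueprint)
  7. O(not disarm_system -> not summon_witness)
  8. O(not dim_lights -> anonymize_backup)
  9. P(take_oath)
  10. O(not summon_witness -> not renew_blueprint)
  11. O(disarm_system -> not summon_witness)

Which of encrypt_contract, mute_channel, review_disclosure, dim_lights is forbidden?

By case analysis on not disarm_system: premise 7 gives O(not disarm_system -> not summon_witness) and premise 11 gives O(disarm_system -> not summon_witness), so O(not summon_witness) either way.
Premise 10 is O(not summon_witness -> not renew_blueprint); since O(not summon_witness), deontic closure gives O(not renew_blueprint).
With premise 3, O(not renew_blueprint -> not redact_report), the K-axiom yields O(not redact_report).
The contrapositive of premise 4 (O(anonymize_backup -> redact_report)) is O(not redact_report -> not anonymize_backup), and O(not redact_report) is already established, so O(not anonymize_backup).
Premise 8 is O(not dim_lights -> anonymize_backup); contrapositively O(not anonymize_backup -> dim_lights). Since O(not anonymize_backup) holds, K gives O(dim_lights).
Premise 2 is O(dim_lights -> not encrypt_contract); since O(dim_lights), deontic closure gives O(not encrypt_contract).
So O(not encrypt_contract) holds, i.e. encrypt_contract is forbidden. None of the other listed options is forbidden under the premises.

encrypt_contract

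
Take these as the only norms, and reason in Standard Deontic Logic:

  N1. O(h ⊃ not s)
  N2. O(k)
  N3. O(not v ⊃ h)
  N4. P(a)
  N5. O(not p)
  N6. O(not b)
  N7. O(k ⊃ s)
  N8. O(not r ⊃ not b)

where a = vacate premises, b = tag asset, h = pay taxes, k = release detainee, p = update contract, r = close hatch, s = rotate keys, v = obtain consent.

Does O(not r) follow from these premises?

No

Premise 8 is O(not r ⊃ not b); even if O(not b) held, inferring O(not r) would be affirming the consequent — invalid.
No other premise forces O(not r). An ideal world satisfying every premise can still have not r false, so O(not r) is not derivable.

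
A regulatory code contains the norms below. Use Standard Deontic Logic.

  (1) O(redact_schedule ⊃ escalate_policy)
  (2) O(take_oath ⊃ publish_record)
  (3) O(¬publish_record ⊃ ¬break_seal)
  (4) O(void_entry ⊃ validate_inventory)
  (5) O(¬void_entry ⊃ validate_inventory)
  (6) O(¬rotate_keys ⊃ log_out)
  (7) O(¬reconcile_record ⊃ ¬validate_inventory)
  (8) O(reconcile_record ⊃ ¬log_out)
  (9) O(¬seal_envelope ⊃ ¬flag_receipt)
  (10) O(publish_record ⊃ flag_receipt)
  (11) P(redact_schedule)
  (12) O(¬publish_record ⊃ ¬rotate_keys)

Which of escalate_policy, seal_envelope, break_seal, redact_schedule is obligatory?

By case analysis on ¬void_entry: premise 5 gives O(¬void_entry ⊃ validate_inventory) and premise 4 gives O(void_entry ⊃ validate_inventory), so O(validate_inventory) either way.
The contrapositive of premise 7 (O(¬reconcile_record ⊃ ¬validate_inventory)) is O(validate_inventory ⊃ reconcile_record), and O(validate_inventory) is already established, so O(reconcile_record).
From O(reconcile_record) and premise 8, O(reconcile_record ⊃ ¬log_out), we obtain O(¬log_out).
Premise 6 is O(¬rotate_keys ⊃ log_out); contrapositively O(¬log_out ⊃ rotate_keys). Since O(¬log_out) holds, K gives O(rotate_keys).
Premise 12 is O(¬publish_record ⊃ ¬rotate_keys); contrapositively O(rotate_keys ⊃ publish_record). Since O(rotate_keys) holds, K gives O(publish_record).
Premise 10 is O(publish_record ⊃ flag_receipt); since O(publish_record), deontic closure gives O(flag_receipt).
Premise 9 is O(¬seal_envelope ⊃ ¬flag_receipt); contrapositively O(flag_receipt ⊃ seal_envelope). Since O(flag_receipt) holds, K gives O(seal_envelope).
So O(seal_envelope) holds — seal_envelope is obligatory. None of the other listed options is made obligatory by any chain of premises.

seal_envelope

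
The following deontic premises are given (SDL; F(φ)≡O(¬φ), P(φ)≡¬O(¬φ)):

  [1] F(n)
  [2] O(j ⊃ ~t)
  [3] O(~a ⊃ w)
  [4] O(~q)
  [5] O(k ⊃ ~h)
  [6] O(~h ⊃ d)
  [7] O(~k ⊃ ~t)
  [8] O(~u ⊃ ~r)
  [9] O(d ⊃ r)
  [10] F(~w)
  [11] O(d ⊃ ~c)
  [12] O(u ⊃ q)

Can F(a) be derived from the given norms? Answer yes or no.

No

Premise 3 is O(~a ⊃ w); even if O(w) held, inferring O(~a) would be affirming the consequent — invalid.
No other premise forces O(~a). An ideal world satisfying every premise can still have a true, so F(a) is not derivable.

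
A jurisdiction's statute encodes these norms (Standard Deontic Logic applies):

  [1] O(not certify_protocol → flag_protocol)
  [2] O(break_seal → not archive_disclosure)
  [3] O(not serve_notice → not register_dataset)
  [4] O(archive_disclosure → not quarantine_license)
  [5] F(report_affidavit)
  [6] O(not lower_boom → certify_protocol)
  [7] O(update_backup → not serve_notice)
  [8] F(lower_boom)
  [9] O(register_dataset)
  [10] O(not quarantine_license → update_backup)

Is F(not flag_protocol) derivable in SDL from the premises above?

Premise 1 is O(not certify_protocol → flag_protocol), but O(not certify_protocol) is not derivable from the premises, so it does not yield O(flag_protocol).
No other premise forces O(flag_protocol). An ideal world satisfying every premise can still have not flag_protocol true, so F(not flag_protocol) is not derivable.

No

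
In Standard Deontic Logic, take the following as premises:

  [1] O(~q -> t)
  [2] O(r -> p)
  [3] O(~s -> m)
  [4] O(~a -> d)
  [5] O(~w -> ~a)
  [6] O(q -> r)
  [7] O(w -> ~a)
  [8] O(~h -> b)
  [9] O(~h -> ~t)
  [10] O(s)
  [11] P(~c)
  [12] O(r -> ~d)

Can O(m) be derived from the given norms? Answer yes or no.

No

Premise 3 is O(~s -> m), but O(~s) is not derivable from the premises, so it does not yield O(m).
No other premise forces O(m). An ideal world satisfying every premise can still have m false, so O(m) is not derivable.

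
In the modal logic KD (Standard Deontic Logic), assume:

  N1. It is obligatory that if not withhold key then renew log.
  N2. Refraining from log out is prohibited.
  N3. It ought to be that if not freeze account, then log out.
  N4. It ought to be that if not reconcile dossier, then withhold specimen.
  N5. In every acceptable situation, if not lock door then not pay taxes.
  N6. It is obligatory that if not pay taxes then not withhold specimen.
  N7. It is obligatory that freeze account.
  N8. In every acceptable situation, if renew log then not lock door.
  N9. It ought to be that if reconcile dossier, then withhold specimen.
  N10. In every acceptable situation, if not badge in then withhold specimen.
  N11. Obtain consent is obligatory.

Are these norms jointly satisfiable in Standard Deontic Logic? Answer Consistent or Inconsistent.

Premise 3 is O(¬freeze_account → log_out); even if O(log_out) held, inferring O(¬freeze_account) would be affirming the consequent — invalid.
So O(¬freeze_account) is not derivable, and the apparent clash with O(freeze_account) does not arise.
A world satisfying every obligation exists (e.g. badge_in=false, freeze_account=true, lock_door=true, log_out=true, obtain_consent=true, pay_taxes=true, reconcile_dossier=false, renew_log=false, withhold_key=true, withhold_specimen=true); no atom is both obligatory and forbidden, so the set is consistent.

Consistent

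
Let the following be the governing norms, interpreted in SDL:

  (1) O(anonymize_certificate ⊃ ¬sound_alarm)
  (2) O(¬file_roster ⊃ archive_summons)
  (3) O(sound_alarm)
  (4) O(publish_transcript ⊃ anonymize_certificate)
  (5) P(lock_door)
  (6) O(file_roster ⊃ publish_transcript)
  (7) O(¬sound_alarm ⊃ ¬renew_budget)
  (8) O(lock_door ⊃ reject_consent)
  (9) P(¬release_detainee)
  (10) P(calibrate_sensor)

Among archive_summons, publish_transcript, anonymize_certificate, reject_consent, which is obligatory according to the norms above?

Premise 3 states O(sound_alarm) outright.
Premise 1 is O(anonymize_certificate ⊃ ¬sound_alarm); contrapositively O(sound_alarm ⊃ ¬anonymize_certificate). Since O(sound_alarm) holds, K gives O(¬anonymize_certificate).
Premise 4, O(publish_transcript ⊃ anonymize_certificate), contraposes to O(¬anonymize_certificate ⊃ ¬publish_transcript); with O(¬anonymize_certificate) we get O(¬publish_transcript).
Premise 6 is O(file_roster ⊃ publish_transcript); contrapositively O(¬publish_transcript ⊃ ¬file_roster). Since O(¬publish_transcript) holds, K gives O(¬file_roster).
Applying K to premise 2 (O(¬file_roster ⊃ archive_summons)) and O(¬file_roster) yields O(archive_summons).
So O(archive_summons) holds — archive_summons is obligatory. None of the other listed options is made obligatory by any chain of premises.

archive_summons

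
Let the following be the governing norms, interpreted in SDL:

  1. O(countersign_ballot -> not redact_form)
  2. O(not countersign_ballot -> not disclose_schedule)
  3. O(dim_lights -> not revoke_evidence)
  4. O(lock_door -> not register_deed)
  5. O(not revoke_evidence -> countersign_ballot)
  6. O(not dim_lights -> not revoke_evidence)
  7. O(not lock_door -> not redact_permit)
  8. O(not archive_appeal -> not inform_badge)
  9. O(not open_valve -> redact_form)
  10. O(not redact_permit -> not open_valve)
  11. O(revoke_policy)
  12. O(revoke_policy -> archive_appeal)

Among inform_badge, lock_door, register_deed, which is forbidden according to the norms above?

register_deed

Premises 6 and 3 are O(not dim_lights -> not revoke_evidence) and O(dim_lights -> not revoke_evidence); every ideal world satisfies not dim_lights or dim_lights, so in either case not revoke_evidence holds — hence O(not revoke_evidence).
From O(not revoke_evidence) and premise 5, O(not revoke_evidence -> countersign_ballot), we obtain O(countersign_ballot).
From O(countersign_ballot) and premise 1, O(countersign_ballot -> not redact_form), we obtain O(not redact_form).
Premise 9, O(not open_valve -> redact_form), contraposes to O(not redact_form -> open_valve); with O(not redact_form) we get O(open_valve).
The contrapositive of premise 10 (O(not redact_permit -> not open_valve)) is O(open_valve -> redact_permit), and O(open_valve) is already established, so O(redact_permit).
Premise 7, O(not lock_door -> not redact_permit), contraposes to O(redact_permit -> lock_door); with O(redact_permit) we get O(lock_door).
Premise 4 is O(lock_door -> not register_deed); since O(lock_door), deontic closure gives O(not register_deed).
So O(not register_deed) holds, i.e. register_deed is forbidden. None of the other listed options is forbidden under the premises.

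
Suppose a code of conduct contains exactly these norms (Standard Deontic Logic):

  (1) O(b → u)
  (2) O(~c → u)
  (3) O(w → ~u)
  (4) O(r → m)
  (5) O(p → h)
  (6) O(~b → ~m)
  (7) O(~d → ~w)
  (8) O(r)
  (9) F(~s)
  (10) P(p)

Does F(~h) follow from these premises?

No

Premise 5 is O(p → h), but O(p) is not derivable from the premises (the permission P(p) asserts only ~O(~p), not O(p)), so it does not yield O(h).
No other premise forces O(h). An ideal world satisfying every premise can still have ~h true, so F(~h) is not derivable.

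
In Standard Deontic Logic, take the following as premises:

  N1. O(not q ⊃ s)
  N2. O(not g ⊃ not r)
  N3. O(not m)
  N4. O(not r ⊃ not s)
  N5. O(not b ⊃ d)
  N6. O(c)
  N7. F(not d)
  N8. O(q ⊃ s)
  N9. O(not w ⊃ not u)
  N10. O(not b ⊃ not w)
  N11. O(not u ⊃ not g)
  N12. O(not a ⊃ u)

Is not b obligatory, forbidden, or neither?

Forbidden

By case analysis on not q: premise 1 gives O(not q ⊃ s) and premise 8 gives O(q ⊃ s), so O(s) either way.
Premise 4, O(not r ⊃ not s), contraposes to O(s ⊃ r); with O(s) we get O(r).
The contrapositive of premise 2 (O(not g ⊃ not r)) is O(r ⊃ g), and O(r) is already established, so O(g).
Premise 11, O(not u ⊃ not g), contraposes to O(g ⊃ u); with O(g) we get O(u).
Premise 9 is O(not w ⊃ not u); contrapositively O(u ⊃ w). Since O(u) holds, K gives O(w).
Premise 10, O(not b ⊃ not w), contraposes to O(w ⊃ b); with O(w) we get O(b).
Premises 3, 5, 6, 7, 12 do not contribute to this derivation.
Thus O(b), which is F(not b): not b is forbidden.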